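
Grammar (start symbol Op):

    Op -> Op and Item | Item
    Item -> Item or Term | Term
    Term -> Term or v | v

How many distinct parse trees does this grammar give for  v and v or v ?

Parse trees for v and v or v:
  [Op [Op [Item [Term v]]] and [Item [Item [Term v]] or [Term v]]]
  [Op [Op [Item [Term v]]] and [Item [Term [Term v] or v]]]

2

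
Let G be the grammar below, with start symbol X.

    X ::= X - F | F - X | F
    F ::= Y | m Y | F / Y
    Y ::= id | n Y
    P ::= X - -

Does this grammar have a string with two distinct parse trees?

Witness: id - id

Derivation 1: X ⇒ X - F ⇒ F - F ⇒ Y - F ⇒ id - F ⇒ id - Y ⇒ id - id
Derivation 2: X ⇒ F - X ⇒ Y - X ⇒ id - X ⇒ id - F ⇒ id - Y ⇒ id - id

Two distinct leftmost derivations for the same string.

Ambiguous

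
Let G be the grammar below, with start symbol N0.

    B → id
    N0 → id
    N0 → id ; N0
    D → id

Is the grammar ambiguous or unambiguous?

Only N0 is reachable from N0; ignoring the rest: Right-recursive list with a separator: after each atom, whether the separator follows determines the rule. One parse per string.

Unambiguous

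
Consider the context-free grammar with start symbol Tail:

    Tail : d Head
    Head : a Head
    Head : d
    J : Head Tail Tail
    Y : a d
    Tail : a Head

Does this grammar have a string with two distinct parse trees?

Only Tail, Head are reachable from Tail; ignoring the rest: Each reachable nonterminal has at most one production per leading terminal, and all productions are right-linear; the derivation is determined token-by-token.

Unambiguous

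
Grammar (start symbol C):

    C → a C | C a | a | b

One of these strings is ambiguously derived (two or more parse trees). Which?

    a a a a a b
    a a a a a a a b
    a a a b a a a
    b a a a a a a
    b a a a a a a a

a a a b a a a

a a a a a b: 1 tree
a a a a a a a b: 1 tree
a a a b a a a: 20 trees
b a a a a a a: 1 tree
b a a a a a a a: 1 tree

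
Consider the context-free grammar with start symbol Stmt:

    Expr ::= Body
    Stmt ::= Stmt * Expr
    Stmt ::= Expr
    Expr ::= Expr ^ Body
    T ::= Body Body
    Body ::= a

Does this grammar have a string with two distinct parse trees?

Unambiguous

(T is unreachable from Stmt, so its rules don't affect L(Stmt).) The grammar is stratified — Stmt handles '*' (left-recursive), Expr handles '^', Body atoms. Each operator has a fixed associativity and precedence level, so every string has one parse.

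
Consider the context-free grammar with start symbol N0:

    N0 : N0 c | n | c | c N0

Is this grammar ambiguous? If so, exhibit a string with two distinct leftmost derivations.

Witness: c c

Derivation 1: N0 ⇒ N0 c ⇒ c c
Derivation 2: N0 ⇒ c N0 ⇒ c c

Two distinct leftmost derivations for the same string.

Ambiguous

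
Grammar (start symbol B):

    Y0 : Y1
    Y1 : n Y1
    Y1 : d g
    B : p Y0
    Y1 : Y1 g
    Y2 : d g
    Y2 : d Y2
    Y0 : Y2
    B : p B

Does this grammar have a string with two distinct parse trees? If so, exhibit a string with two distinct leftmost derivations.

Ambiguous

Witness: p d g

Derivation 1: B ⇒ p Y0 ⇒ p Y1 ⇒ p d g
Derivation 2: B ⇒ p Y0 ⇒ p Y2 ⇒ p d g

Two distinct leftmost derivations for the same string.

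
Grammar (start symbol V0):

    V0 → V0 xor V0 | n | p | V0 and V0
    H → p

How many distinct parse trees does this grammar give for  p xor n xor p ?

2

Parse trees for p xor n xor p:
  [V0 [V0 p] xor [V0 [V0 n] xor [V0 p]]]
  [V0 [V0 [V0 p] xor [V0 n]] xor [V0 p]]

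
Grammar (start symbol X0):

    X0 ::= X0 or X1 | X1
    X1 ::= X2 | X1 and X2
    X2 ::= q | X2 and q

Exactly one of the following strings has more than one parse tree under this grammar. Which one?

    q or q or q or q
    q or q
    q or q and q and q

q or q or q or q: 1 tree
q or q: 1 tree
q or q and q and q: 4 trees

q or q and q and q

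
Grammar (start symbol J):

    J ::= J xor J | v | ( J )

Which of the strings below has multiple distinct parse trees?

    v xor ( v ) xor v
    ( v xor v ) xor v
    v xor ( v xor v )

v xor ( v ) xor v: 2 trees
( v xor v ) xor v: 1 tree
v xor ( v xor v ): 1 tree

v xor ( v ) xor v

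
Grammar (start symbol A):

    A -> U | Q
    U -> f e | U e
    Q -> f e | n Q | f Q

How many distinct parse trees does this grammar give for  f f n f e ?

1

Parse trees for f f n f e:
  [A [Q f [Q f [Q n [Q f e]]]]]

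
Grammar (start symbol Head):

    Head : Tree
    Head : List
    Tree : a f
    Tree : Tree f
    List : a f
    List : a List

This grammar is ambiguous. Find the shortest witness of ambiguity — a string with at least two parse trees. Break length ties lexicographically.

a f

length 2: a f has 2 parse trees

Two derivations of a f:
  Head ⇒ Tree ⇒ a f
  Head ⇒ List ⇒ a f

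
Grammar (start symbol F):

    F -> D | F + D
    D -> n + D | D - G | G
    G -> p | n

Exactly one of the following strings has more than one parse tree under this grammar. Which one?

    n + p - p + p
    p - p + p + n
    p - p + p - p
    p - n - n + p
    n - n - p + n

n + p - p + p

n + p - p + p: 3 trees
p - p + p + n: 1 tree
p - p + p - p: 1 tree
p - n - n + p: 1 tree
n - n - p + n: 1 tree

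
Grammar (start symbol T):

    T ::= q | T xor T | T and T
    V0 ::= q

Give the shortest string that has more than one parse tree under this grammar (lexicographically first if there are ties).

q and q and q

length 1: no string has ≥2 trees
length 3: no string has ≥2 trees
length 5: q and q and q has 2 parse trees

Two derivations of q and q and q:
  T ⇒ T and T ⇒ q and T ⇒ q and T and T ⇒ q and q and T ⇒ q and q and q
  T ⇒ T and T ⇒ T and T and T ⇒ q and T and T ⇒ q and q and T ⇒ q and q and q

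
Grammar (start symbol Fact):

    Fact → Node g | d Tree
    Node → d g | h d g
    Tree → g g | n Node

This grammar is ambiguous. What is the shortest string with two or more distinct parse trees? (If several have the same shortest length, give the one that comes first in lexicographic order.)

d g g

length 3: d g g has 2 parse trees

Two derivations of d g g:
  Fact ⇒ Node g ⇒ d g g
  Fact ⇒ d Tree ⇒ d g g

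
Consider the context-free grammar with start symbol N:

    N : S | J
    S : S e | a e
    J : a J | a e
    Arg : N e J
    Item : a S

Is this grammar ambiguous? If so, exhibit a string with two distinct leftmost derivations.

Ambiguous

Witness: a e

Derivation 1: N ⇒ S ⇒ a e
Derivation 2: N ⇒ J ⇒ a e

Two distinct leftmost derivations for the same string.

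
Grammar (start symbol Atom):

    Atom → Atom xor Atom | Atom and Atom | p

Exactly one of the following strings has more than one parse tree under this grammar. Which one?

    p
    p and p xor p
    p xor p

p: 1 tree
p and p xor p: 2 trees
p xor p: 1 tree

p and p xor p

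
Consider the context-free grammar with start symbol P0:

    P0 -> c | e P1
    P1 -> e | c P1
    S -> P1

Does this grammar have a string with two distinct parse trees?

(S is unreachable from P0, so its rules don't affect L(P0).) Each reachable nonterminal has at most one production per leading terminal, and all productions are right-linear; the derivation is determined token-by-token.

Unambiguous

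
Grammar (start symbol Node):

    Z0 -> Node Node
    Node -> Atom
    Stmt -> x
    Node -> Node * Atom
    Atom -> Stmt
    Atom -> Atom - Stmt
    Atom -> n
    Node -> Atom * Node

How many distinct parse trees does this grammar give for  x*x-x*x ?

Parse trees for x*x-x*x:
  [Node [Node [Node [Atom [Stmt x]]] * [Atom [Atom [Stmt x]] - [Stmt x]]] * [Atom [Stmt x]]]
  [Node [Node [Atom [Stmt x]] * [Node [Atom [Atom [Stmt x]] - [Stmt x]]]] * [Atom [Stmt x]]]
  [Node [Atom [Stmt x]] * [Node [Node [Atom [Atom [Stmt x]] - [Stmt x]]] * [Atom [Stmt x]]]]
  [Node [Atom [Stmt x]] * [Node [Atom [Atom [Stmt x]] - [Stmt x]] * [Node [Atom [Stmt x]]]]]

4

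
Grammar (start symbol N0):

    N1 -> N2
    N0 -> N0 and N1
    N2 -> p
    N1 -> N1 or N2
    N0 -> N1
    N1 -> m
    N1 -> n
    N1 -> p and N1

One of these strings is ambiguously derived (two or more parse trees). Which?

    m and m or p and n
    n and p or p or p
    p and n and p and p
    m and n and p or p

p and n and p and p

m and m or p and n: 1 tree
n and p or p or p: 1 tree
p and n and p and p: 4 trees
m and n and p or p: 1 tree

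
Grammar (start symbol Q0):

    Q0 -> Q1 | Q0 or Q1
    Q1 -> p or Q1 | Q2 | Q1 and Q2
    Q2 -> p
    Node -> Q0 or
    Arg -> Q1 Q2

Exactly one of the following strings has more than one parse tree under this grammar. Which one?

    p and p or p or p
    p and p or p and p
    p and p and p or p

p and p or p or p: 2 trees
p and p or p and p: 1 tree
p and p and p or p: 1 tree

p and p or p or p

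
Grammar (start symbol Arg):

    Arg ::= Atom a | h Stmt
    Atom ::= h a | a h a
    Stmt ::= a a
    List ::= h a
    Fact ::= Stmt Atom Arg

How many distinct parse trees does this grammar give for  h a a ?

2

Parse trees for h a a:
  [Arg [Atom h a] a]
  [Arg h [Stmt a a]]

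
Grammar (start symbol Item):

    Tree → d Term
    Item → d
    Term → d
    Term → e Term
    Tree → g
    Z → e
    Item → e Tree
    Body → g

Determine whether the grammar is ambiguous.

(Z, Body are unreachable from Item, so their rules don't affect L(Item).) Restricted to the reachable nonterminals, every rule has the form A → t or A → t B, and no two rules for the same A share a first terminal. The grammar encodes a DFA — one run per string.

Unambiguous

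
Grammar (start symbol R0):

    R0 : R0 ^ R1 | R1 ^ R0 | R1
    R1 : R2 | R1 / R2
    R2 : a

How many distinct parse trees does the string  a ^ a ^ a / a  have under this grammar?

Parse trees for a ^ a ^ a / a:
  [R0 [R0 [R0 [R1 [R2 a]]] ^ [R1 [R2 a]]] ^ [R1 [R1 [R2 a]] / [R2 a]]]
  [R0 [R0 [R1 [R2 a]] ^ [R0 [R1 [R2 a]]]] ^ [R1 [R1 [R2 a]] / [R2 a]]]
  [R0 [R1 [R2 a]] ^ [R0 [R0 [R1 [R2 a]]] ^ [R1 [R1 [R2 a]] / [R2 a]]]]
  [R0 [R1 [R2 a]] ^ [R0 [R1 [R2 a]] ^ [R0 [R1 [R1 [R2 a]] / [R2 a]]]]]

4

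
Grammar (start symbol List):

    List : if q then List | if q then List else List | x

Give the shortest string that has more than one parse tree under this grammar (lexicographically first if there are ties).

if q then if q then x else x

length 1: no string has ≥2 trees
length 4: no string has ≥2 trees
length 6: no string has ≥2 trees
length 7: no string has ≥2 trees
length 9: if q then if q then x else x has 2 parse trees

Two derivations of if q then if q then x else x:
  List ⇒ if q then List ⇒ if q then if q then List else List ⇒ if q then if q then x else List ⇒ if q then if q then x else x
  List ⇒ if q then List else List ⇒ if q then if q then List else List ⇒ if q then if q then x else List ⇒ if q then if q then x else x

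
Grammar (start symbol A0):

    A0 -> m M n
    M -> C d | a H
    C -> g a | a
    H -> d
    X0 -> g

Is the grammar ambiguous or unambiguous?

Ambiguous

Witness: m a d n

Derivation 1: A0 ⇒ m M n ⇒ m C d n ⇒ m a d n
Derivation 2: A0 ⇒ m M n ⇒ m a H n ⇒ m a d n

Two distinct leftmost derivations for the same string.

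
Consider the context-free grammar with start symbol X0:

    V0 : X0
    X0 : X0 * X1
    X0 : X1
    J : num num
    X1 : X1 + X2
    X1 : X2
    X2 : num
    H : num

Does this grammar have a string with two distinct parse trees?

Unambiguous

Only X0, X1, X2 are reachable from X0; ignoring the rest: This is a standard precedence ladder (X0 over X1 over X2), with each level left-recursive on its own operator ('*' at X0, '+' at X1). That structure is LR(1), hence unambiguous.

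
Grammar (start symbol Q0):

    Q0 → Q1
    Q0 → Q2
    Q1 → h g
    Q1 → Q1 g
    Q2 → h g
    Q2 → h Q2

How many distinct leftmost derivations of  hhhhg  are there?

Parse trees for hhhhg:
  [Q0 [Q2 h [Q2 h [Q2 h [Q2 h g]]]]]

1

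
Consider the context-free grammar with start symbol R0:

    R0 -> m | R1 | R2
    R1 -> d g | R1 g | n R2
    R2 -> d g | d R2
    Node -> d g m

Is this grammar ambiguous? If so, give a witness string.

Ambiguous

Witness: d g

Derivation 1: R0 ⇒ R1 ⇒ d g
Derivation 2: R0 ⇒ R2 ⇒ d g

Two distinct leftmost derivations for the same string.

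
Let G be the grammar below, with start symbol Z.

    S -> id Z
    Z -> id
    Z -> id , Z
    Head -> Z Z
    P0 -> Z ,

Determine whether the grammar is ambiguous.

(S, P0, Head are unreachable from Z, so their rules don't affect L(Z).) The reachable grammar is A → atom sep A | atom. Each atom is followed by either the separator (recurse) or end-of-string (stop) — no choice point.

Unambiguous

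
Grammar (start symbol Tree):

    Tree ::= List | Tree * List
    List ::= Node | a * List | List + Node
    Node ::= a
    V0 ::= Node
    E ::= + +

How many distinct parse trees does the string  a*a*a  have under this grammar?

Parse trees for a*a*a:
  [Tree [List a * [List a * [List [Node a]]]]]
  [Tree [Tree [List [Node a]]] * [List a * [List [Node a]]]]
  [Tree [Tree [List a * [List [Node a]]]] * [List [Node a]]]
  [Tree [Tree [Tree [List [Node a]]] * [List [Node a]]] * [List [Node a]]]

4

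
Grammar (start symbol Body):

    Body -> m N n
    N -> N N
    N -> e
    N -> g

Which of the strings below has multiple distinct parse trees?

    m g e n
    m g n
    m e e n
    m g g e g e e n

m g e n: 1 tree
m g n: 1 tree
m e e n: 1 tree
m g g e g e e n: 42 trees

m g g e g e e n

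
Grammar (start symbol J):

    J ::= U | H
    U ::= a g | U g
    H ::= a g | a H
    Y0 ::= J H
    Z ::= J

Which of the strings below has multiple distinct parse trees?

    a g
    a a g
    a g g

a g

a g: 2 trees
a a g: 1 tree
a g g: 1 tree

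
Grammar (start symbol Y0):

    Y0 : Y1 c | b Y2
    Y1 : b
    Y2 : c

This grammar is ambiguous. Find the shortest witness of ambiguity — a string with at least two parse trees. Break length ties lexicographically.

b c

length 2: b c has 2 parse trees

Two derivations of b c:
  Y0 ⇒ Y1 c ⇒ b c
  Y0 ⇒ b Y2 ⇒ b c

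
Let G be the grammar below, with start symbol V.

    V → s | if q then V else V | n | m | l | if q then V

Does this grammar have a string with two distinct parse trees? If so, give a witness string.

Witness: if q then if q then l else l

Derivation 1: V ⇒ if q then V else V ⇒ if q then if q then V else V ⇒ if q then if q then l else V ⇒ if q then if q then l else l
Derivation 2: V ⇒ if q then V ⇒ if q then if q then V else V ⇒ if q then if q then l else V ⇒ if q then if q then l else l

Two distinct leftmost derivations for the same string.

Ambiguous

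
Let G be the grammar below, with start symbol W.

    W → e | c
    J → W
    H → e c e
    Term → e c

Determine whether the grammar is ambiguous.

(J, H, Term are unreachable from W, so their rules don't affect L(W).) The reachable rules are right-linear with at most one rule per (nonterminal, next-terminal) pair. Each input token forces the next rule, so parsing is deterministic.

Unambiguous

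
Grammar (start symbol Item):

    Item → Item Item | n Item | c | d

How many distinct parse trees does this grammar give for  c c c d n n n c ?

Parse trees for c c c d n n n c (showing first 6 of 14):
  [Item [Item c] [Item [Item c] [Item [Item c] [Item [Item d] [Item n [Item n [Item n [Item c]]]]]]]]
  [Item [Item c] [Item [Item c] [Item [Item [Item c] [Item d]] [Item n [Item n [Item n [Item c]]]]]]]
  [Item [Item c] [Item [Item [Item c] [Item c]] [Item [Item d] [Item n [Item n [Item n [Item c]]]]]]]
  [Item [Item c] [Item [Item [Item c] [Item [Item c] [Item d]]] [Item n [Item n [Item n [Item c]]]]]]
  [Item [Item c] [Item [Item [Item [Item c] [Item c]] [Item d]] [Item n [Item n [Item n [Item c]]]]]]
  [Item [Item [Item c] [Item c]] [Item [Item c] [Item [Item d] [Item n [Item n [Item n [Item c]]]]]]]

14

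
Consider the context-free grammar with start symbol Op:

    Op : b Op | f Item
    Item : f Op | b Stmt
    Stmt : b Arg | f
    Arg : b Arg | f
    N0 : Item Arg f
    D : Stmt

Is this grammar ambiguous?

(N0, D are unreachable from Op, so their rules don't affect L(Op).) Restricted to the reachable nonterminals, every rule has the form A → t or A → t B, and no two rules for the same A share a first terminal. The grammar encodes a DFA — one run per string.

Unambiguous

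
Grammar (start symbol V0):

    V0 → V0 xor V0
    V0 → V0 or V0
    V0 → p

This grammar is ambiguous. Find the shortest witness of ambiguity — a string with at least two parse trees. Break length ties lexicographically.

length 1: no string has ≥2 trees
length 3: no string has ≥2 trees
length 5: p or p or p has 2 parse trees

Two derivations of p or p or p:
  V0 ⇒ V0 or V0 ⇒ V0 or V0 or V0 ⇒ p or V0 or V0 ⇒ p or p or V0 ⇒ p or p or p
  V0 ⇒ V0 or V0 ⇒ p or V0 ⇒ p or V0 or V0 ⇒ p or p or V0 ⇒ p or p or p

p or p or p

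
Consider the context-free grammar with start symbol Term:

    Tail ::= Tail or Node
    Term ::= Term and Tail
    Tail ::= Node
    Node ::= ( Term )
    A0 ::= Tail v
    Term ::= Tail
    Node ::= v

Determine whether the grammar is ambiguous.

Only Term, Tail, Node are reachable from Term; ignoring the rest: The grammar is stratified — Term handles 'and' (left-recursive), Tail handles 'or', Node atoms. Each operator has a fixed associativity and precedence level, so every string has one parse.

Unambiguous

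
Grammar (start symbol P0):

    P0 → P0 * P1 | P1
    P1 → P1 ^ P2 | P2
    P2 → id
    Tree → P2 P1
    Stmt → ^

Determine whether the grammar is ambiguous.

Unambiguous

Only P0, P1, P2 are reachable from P0; ignoring the rest: The grammar is stratified — P0 handles '*' (left-recursive), P1 handles '^', P2 atoms. Each operator has a fixed associativity and precedence level, so every string has one parse.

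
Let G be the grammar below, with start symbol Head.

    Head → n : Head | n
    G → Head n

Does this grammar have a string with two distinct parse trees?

(G is unreachable from Head, so its rules don't affect L(Head).) The reachable grammar is A → atom sep A | atom. Each atom is followed by either the separator (recurse) or end-of-string (stop) — no choice point.

Unambiguous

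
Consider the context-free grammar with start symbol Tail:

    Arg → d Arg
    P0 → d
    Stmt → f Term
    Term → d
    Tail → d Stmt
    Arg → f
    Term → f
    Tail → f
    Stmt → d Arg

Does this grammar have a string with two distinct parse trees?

Only Tail, Stmt, Term, Arg are reachable from Tail; ignoring the rest: Restricted to the reachable nonterminals, every rule has the form A → t or A → t B, and no two rules for the same A share a first terminal. The grammar encodes a DFA — one run per string.

Unambiguous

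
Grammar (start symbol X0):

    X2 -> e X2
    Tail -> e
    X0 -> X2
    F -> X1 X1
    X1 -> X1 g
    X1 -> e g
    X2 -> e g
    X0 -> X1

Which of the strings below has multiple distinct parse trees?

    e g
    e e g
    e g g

e g

e g: 2 trees
e e g: 1 tree
e g g: 1 tree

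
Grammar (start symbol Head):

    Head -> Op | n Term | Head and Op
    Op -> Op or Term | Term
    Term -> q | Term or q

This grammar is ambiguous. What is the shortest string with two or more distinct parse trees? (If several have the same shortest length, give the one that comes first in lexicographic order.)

length 1: no string has ≥2 trees
length 2: no string has ≥2 trees
length 3: q or q has 2 parse trees

Two derivations of q or q:
  Head ⇒ Op ⇒ Op or Term ⇒ Term or Term ⇒ q or Term ⇒ q or q
  Head ⇒ Op ⇒ Term ⇒ Term or q ⇒ q or q

q or q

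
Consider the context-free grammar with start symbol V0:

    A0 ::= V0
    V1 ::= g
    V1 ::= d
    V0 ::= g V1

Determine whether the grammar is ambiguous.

Unambiguous

Only V0, V1 are reachable from V0; ignoring the rest: Restricted to the reachable nonterminals, every rule has the form A → t or A → t B, and no two rules for the same A share a first terminal. The grammar encodes a DFA — one run per string.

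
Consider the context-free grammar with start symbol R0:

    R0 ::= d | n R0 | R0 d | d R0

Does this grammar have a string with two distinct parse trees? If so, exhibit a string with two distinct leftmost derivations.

Ambiguous

Witness: d d

Derivation 1: R0 ⇒ R0 d ⇒ d d
Derivation 2: R0 ⇒ d R0 ⇒ d d

Two distinct leftmost derivations for the same string.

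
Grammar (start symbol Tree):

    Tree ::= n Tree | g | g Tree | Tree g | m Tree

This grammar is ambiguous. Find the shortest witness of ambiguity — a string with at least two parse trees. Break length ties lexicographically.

g g

length 1: no string has ≥2 trees
length 2: g g has 2 parse trees

Two derivations of g g:
  Tree ⇒ g Tree ⇒ g g
  Tree ⇒ Tree g ⇒ g g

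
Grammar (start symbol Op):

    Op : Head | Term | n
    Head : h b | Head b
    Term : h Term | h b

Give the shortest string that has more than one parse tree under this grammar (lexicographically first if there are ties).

length 1: no string has ≥2 trees
length 2: h b has 2 parse trees

Two derivations of h b:
  Op ⇒ Head ⇒ h b
  Op ⇒ Term ⇒ h b

h b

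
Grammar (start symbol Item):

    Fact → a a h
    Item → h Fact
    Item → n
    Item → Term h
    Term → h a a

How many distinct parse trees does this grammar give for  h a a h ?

Parse trees for h a a h:
  [Item h [Fact a a h]]
  [Item [Term h a a] h]

2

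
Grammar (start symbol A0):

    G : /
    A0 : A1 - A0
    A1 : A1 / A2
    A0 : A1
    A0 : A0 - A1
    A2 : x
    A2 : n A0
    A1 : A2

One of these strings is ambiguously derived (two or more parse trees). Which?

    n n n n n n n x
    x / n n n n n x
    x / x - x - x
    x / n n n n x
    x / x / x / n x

x / x - x - x

n n n n n n n x: 1 tree
x / n n n n n x: 1 tree
x / x - x - x: 4 trees
x / n n n n x: 1 tree
x / x / x / n x: 1 tree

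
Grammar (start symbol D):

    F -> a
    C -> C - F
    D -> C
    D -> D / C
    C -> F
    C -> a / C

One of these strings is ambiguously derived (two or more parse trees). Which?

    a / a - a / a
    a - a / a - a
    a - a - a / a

a / a - a / a: 3 trees
a - a / a - a: 1 tree
a - a - a / a: 1 tree

a / a - a / a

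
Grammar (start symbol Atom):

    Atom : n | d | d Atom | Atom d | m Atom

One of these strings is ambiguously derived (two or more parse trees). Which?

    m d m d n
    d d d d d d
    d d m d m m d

d d d d d d

m d m d n: 1 tree
d d d d d d: 32 trees
d d m d m m d: 1 tree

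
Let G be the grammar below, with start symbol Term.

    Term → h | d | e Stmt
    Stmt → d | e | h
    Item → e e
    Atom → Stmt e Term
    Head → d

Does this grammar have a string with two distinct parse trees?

Only Term, Stmt are reachable from Term; ignoring the rest: Restricted to the reachable nonterminals, every rule has the form A → t or A → t B, and no two rules for the same A share a first terminal. The grammar encodes a DFA — one run per string.

Unambiguous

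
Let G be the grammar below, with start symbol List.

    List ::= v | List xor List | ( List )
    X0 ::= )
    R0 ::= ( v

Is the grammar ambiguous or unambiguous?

Witness: v xor v xor v

Derivation 1: List ⇒ List xor List ⇒ v xor List ⇒ v xor List xor List ⇒ v xor v xor List ⇒ v xor v xor v
Derivation 2: List ⇒ List xor List ⇒ List xor List xor List ⇒ v xor List xor List ⇒ v xor v xor List ⇒ v xor v xor v

Two distinct leftmost derivations for the same string.

Ambiguous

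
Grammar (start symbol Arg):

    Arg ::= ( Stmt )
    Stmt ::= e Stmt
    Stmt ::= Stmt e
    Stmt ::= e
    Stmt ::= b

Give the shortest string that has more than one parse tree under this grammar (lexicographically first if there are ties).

length 3: no string has ≥2 trees
length 4: ( e e ) has 2 parse trees

Two derivations of ( e e ):
  Arg ⇒ ( Stmt ) ⇒ ( e Stmt ) ⇒ ( e e )
  Arg ⇒ ( Stmt ) ⇒ ( Stmt e ) ⇒ ( e e )

( e e )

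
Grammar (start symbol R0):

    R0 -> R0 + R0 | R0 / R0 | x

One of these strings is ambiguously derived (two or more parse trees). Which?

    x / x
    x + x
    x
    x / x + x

x / x: 1 tree
x + x: 1 tree
x: 1 tree
x / x + x: 2 trees

x / x + x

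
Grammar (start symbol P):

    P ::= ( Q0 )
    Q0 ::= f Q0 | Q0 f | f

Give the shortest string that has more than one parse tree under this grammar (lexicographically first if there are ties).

length 3: no string has ≥2 trees
length 4: ( f f ) has 2 parse trees

Two derivations of ( f f ):
  P ⇒ ( Q0 ) ⇒ ( f Q0 ) ⇒ ( f f )
  P ⇒ ( Q0 ) ⇒ ( Q0 f ) ⇒ ( f f )

( f f )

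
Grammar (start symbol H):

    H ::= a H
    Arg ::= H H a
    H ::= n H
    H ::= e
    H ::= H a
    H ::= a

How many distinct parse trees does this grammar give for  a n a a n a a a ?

Parse trees for a n a a n a a a (showing first 6 of 29):
  [H a [H n [H a [H a [H n [H a [H a [H a]]]]]]]]
  [H a [H n [H a [H a [H n [H a [H [H a] a]]]]]]]
  [H a [H n [H a [H a [H n [H [H a [H a]] a]]]]]]
  [H a [H n [H a [H a [H n [H [H [H a] a] a]]]]]]
  [H a [H n [H a [H a [H [H n [H a [H a]]] a]]]]]
  [H a [H n [H a [H a [H [H n [H [H a] a]] a]]]]]

29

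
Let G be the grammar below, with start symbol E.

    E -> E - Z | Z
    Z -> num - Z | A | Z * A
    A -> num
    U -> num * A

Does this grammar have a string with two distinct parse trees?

Ambiguous

Witness: num - num

Derivation 1: E ⇒ E - Z ⇒ Z - Z ⇒ A - Z ⇒ num - Z ⇒ num - A ⇒ num - num
Derivation 2: E ⇒ Z ⇒ num - Z ⇒ num - A ⇒ num - num

Two distinct leftmost derivations for the same string.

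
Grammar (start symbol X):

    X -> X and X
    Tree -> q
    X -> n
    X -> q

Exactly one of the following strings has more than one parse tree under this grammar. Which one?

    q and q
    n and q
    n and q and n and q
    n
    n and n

n and q and n and q

q and q: 1 tree
n and q: 1 tree
n and q and n and q: 5 trees
n: 1 tree
n and n: 1 tree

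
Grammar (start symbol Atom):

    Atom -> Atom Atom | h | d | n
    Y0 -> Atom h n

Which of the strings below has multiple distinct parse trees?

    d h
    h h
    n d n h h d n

n d n h h d n

d h: 1 tree
h h: 1 tree
n d n h h d n: 132 trees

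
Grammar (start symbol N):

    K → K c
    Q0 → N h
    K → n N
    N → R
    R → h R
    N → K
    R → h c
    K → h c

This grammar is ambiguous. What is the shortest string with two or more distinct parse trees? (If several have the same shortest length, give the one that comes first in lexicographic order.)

h c

length 2: h c has 2 parse trees

Two derivations of h c:
  N ⇒ R ⇒ h c
  N ⇒ K ⇒ h c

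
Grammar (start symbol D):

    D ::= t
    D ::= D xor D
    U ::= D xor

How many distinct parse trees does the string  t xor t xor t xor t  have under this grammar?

Parse trees for t xor t xor t xor t:
  [D [D t] xor [D [D t] xor [D [D t] xor [D t]]]]
  [D [D t] xor [D [D [D t] xor [D t]] xor [D t]]]
  [D [D [D t] xor [D t]] xor [D [D t] xor [D t]]]
  [D [D [D t] xor [D [D t] xor [D t]]] xor [D t]]
  [D [D [D [D t] xor [D t]] xor [D t]] xor [D t]]

5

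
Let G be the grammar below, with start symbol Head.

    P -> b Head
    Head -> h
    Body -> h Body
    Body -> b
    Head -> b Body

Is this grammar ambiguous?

Only Head, Body are reachable from Head; ignoring the rest: Each reachable nonterminal has at most one production per leading terminal, and all productions are right-linear; the derivation is determined token-by-token.

Unambiguous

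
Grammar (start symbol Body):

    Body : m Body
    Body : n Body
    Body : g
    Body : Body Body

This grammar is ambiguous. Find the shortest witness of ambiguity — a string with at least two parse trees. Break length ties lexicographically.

length 1: no string has ≥2 trees
length 2: no string has ≥2 trees
length 3: g g g has 2 parse trees

Two derivations of g g g:
  Body ⇒ Body Body ⇒ g Body ⇒ g Body Body ⇒ g g Body ⇒ g g g
  Body ⇒ Body Body ⇒ Body Body Body ⇒ g Body Body ⇒ g g Body ⇒ g g g

g g g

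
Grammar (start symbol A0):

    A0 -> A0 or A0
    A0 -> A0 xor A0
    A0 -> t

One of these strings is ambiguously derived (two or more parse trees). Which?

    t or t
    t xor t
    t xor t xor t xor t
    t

t or t: 1 tree
t xor t: 1 tree
t xor t xor t xor t: 5 trees
t: 1 tree

t xor t xor t xor t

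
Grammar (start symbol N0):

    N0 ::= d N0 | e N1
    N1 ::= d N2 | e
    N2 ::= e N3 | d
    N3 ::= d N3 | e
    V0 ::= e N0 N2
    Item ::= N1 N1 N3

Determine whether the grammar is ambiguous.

(V0, Item are unreachable from N0, so their rules don't affect L(N0).) The reachable rules are right-linear with at most one rule per (nonterminal, next-terminal) pair. Each input token forces the next rule, so parsing is deterministic.

Unambiguous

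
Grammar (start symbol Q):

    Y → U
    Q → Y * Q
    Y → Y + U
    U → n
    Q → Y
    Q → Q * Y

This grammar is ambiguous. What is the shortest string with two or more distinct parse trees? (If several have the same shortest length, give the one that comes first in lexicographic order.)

length 1: no string has ≥2 trees
length 3: n * n has 2 parse trees

Two derivations of n * n:
  Q ⇒ Y * Q ⇒ U * Q ⇒ n * Q ⇒ n * Y ⇒ n * U ⇒ n * n
  Q ⇒ Q * Y ⇒ Y * Y ⇒ U * Y ⇒ n * Y ⇒ n * U ⇒ n * n

n * n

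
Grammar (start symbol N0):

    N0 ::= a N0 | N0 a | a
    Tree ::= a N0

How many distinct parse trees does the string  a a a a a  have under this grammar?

16

Parse trees for a a a a a (showing first 6 of 16):
  [N0 a [N0 a [N0 a [N0 a [N0 a]]]]]
  [N0 a [N0 a [N0 a [N0 [N0 a] a]]]]
  [N0 a [N0 a [N0 [N0 a [N0 a]] a]]]
  [N0 a [N0 a [N0 [N0 [N0 a] a] a]]]
  [N0 a [N0 [N0 a [N0 a [N0 a]]] a]]
  [N0 a [N0 [N0 a [N0 [N0 a] a]] a]]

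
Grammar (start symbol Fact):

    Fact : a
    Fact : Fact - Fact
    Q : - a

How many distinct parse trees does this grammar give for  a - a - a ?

2

Parse trees for a - a - a:
  [Fact [Fact a] - [Fact [Fact a] - [Fact a]]]
  [Fact [Fact [Fact a] - [Fact a]] - [Fact a]]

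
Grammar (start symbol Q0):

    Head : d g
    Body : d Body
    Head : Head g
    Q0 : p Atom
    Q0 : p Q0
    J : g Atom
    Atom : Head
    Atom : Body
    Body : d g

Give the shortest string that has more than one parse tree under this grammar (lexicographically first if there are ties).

p d g

length 3: p d g has 2 parse trees

Two derivations of p d g:
  Q0 ⇒ p Atom ⇒ p Head ⇒ p d g
  Q0 ⇒ p Atom ⇒ p Body ⇒ p d g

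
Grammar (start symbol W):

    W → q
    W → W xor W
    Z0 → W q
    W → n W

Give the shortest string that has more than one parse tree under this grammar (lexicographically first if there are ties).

n q xor q

length 1: no string has ≥2 trees
length 2: no string has ≥2 trees
length 3: no string has ≥2 trees
length 4: n q xor q has 2 parse trees

Two derivations of n q xor q:
  W ⇒ W xor W ⇒ n W xor W ⇒ n q xor W ⇒ n q xor q
  W ⇒ n W ⇒ n W xor W ⇒ n q xor W ⇒ n q xor q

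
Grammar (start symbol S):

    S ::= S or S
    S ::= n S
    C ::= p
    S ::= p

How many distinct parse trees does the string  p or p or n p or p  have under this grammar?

Parse trees for p or p or n p or p:
  [S [S p] or [S [S p] or [S [S n [S p]] or [S p]]]]
  [S [S p] or [S [S p] or [S n [S [S p] or [S p]]]]]
  [S [S p] or [S [S [S p] or [S n [S p]]] or [S p]]]
  [S [S [S p] or [S p]] or [S [S n [S p]] or [S p]]]
  [S [S [S p] or [S p]] or [S n [S [S p] or [S p]]]]
  [S [S [S p] or [S [S p] or [S n [S p]]]] or [S p]]
  [S [S [S [S p] or [S p]] or [S n [S p]]] or [S p]]

7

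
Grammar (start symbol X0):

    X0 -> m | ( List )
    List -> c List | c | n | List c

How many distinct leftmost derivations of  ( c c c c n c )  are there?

5

Parse trees for ( c c c c n c ):
  [X0 ( [List c [List c [List c [List c [List [List n] c]]]]] )]
  [X0 ( [List c [List c [List c [List [List c [List n]] c]]]] )]
  [X0 ( [List c [List c [List [List c [List c [List n]]] c]]] )]
  [X0 ( [List c [List [List c [List c [List c [List n]]]] c]] )]
  [X0 ( [List [List c [List c [List c [List c [List n]]]]] c] )]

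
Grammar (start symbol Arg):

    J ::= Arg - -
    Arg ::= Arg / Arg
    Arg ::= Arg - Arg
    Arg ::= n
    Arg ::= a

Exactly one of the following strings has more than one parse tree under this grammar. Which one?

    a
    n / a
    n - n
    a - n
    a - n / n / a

a: 1 tree
n / a: 1 tree
n - n: 1 tree
a - n: 1 tree
a - n / n / a: 5 trees

a - n / n / a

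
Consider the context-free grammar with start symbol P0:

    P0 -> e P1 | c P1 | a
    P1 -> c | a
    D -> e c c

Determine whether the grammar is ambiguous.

Unambiguous

Only P0, P1 are reachable from P0; ignoring the rest: The reachable rules are right-linear with at most one rule per (nonterminal, next-terminal) pair. Each input token forces the next rule, so parsing is deterministic.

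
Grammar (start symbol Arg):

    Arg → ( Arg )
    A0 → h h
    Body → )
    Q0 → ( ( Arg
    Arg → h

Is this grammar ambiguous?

Unambiguous

Only Arg is reachable from Arg; ignoring the rest: L(Arg) is { openⁿ atom closeⁿ : n ≥ 0 }. The bracket depth fixes n, and the derivation is forced at every step.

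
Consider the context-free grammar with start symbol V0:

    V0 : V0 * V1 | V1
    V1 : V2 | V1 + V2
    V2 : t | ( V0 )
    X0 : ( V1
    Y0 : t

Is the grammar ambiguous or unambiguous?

Unambiguous

Only V0, V1, V2 are reachable from V0; ignoring the rest: The grammar is stratified — V0 handles '*' (left-recursive), V1 handles '+', V2 atoms. Each operator has a fixed associativity and precedence level, so every string has one parse.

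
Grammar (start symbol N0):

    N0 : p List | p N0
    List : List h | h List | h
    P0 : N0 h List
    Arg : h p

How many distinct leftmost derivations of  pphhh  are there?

Parse trees for pphhh:
  [N0 p [N0 p [List [List [List h] h] h]]]
  [N0 p [N0 p [List [List h [List h]] h]]]
  [N0 p [N0 p [List h [List [List h] h]]]]
  [N0 p [N0 p [List h [List h [List h]]]]]

4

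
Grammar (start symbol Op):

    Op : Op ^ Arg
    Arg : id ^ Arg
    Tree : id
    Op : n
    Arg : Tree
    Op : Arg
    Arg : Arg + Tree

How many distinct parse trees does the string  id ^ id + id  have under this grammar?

3

Parse trees for id ^ id + id:
  [Op [Op [Arg [Tree id]]] ^ [Arg [Arg [Tree id]] + [Tree id]]]
  [Op [Arg id ^ [Arg [Arg [Tree id]] + [Tree id]]]]
  [Op [Arg [Arg id ^ [Arg [Tree id]]] + [Tree id]]]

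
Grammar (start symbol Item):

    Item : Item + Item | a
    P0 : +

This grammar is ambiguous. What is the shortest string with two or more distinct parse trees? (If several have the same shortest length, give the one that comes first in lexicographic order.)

length 1: no string has ≥2 trees
length 3: no string has ≥2 trees
length 5: a + a + a has 2 parse trees

Two derivations of a + a + a:
  Item ⇒ Item + Item ⇒ Item + Item + Item ⇒ a + Item + Item ⇒ a + a + Item ⇒ a + a + a
  Item ⇒ Item + Item ⇒ a + Item ⇒ a + Item + Item ⇒ a + a + Item ⇒ a + a + a

a + a + a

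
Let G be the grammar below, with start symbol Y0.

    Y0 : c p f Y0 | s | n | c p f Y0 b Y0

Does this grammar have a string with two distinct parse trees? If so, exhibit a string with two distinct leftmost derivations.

Ambiguous

Witness: c p f c p f n b n

Derivation 1: Y0 ⇒ c p f Y0 ⇒ c p f c p f Y0 b Y0 ⇒ c p f c p f n b Y0 ⇒ c p f c p f n b n
Derivation 2: Y0 ⇒ c p f Y0 b Y0 ⇒ c p f c p f Y0 b Y0 ⇒ c p f c p f n b Y0 ⇒ c p f c p f n b n

Two distinct leftmost derivations for the same string.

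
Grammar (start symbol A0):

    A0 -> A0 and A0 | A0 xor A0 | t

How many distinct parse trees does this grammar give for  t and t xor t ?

Parse trees for t and t xor t:
  [A0 [A0 t] and [A0 [A0 t] xor [A0 t]]]
  [A0 [A0 [A0 t] and [A0 t]] xor [A0 t]]

2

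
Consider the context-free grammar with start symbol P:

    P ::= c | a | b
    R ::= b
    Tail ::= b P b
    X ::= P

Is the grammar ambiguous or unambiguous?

Only P is reachable from P; ignoring the rest: Restricted to the reachable nonterminals, every rule has the form A → t or A → t B, and no two rules for the same A share a first terminal. The grammar encodes a DFA — one run per string.

Unambiguous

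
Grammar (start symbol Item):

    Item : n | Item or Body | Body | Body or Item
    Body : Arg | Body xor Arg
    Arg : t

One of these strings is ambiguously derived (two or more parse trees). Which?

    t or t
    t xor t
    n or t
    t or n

t or t: 2 trees
t xor t: 1 tree
n or t: 1 tree
t or n: 1 tree

t or t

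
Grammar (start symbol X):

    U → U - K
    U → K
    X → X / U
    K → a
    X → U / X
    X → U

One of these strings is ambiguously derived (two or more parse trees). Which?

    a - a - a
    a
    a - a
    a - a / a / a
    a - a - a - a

a - a - a: 1 tree
a: 1 tree
a - a: 1 tree
a - a / a / a: 4 trees
a - a - a - a: 1 tree

a - a / a / a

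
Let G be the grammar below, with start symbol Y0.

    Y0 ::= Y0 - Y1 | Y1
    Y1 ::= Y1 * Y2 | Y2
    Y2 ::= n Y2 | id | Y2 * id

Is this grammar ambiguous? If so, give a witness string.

Ambiguous

Witness: id * id

Derivation 1: Y0 ⇒ Y1 ⇒ Y1 * Y2 ⇒ Y2 * Y2 ⇒ id * Y2 ⇒ id * id
Derivation 2: Y0 ⇒ Y1 ⇒ Y2 ⇒ Y2 * id ⇒ id * id

Two distinct leftmost derivations for the same string.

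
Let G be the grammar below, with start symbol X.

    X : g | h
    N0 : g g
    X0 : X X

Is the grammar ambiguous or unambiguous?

(N0, X0 are unreachable from X, so their rules don't affect L(X).) Each reachable nonterminal has at most one production per leading terminal, and all productions are right-linear; the derivation is determined token-by-token.

Unambiguous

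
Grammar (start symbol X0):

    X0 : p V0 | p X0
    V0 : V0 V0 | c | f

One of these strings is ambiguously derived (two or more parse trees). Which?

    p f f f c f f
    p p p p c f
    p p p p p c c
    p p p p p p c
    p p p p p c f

p f f f c f f: 42 trees
p p p p c f: 1 tree
p p p p p c c: 1 tree
p p p p p p c: 1 tree
p p p p p c f: 1 tree

p f f f c f f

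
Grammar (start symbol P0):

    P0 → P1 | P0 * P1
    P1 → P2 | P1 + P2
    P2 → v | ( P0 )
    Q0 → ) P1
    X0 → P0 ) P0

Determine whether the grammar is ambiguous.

Only P0, P1, P2 are reachable from P0; ignoring the rest: The grammar is stratified — P0 handles '*' (left-recursive), P1 handles '+', P2 atoms. Each operator has a fixed associativity and precedence level, so every string has one parse.

Unambiguous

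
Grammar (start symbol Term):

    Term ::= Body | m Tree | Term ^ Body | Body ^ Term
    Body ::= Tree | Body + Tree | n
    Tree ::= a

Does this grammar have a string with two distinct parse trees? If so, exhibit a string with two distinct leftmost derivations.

Witness: a ^ a

Derivation 1: Term ⇒ Term ^ Body ⇒ Body ^ Body ⇒ Tree ^ Body ⇒ a ^ Body ⇒ a ^ Tree ⇒ a ^ a
Derivation 2: Term ⇒ Body ^ Term ⇒ Tree ^ Term ⇒ a ^ Term ⇒ a ^ Body ⇒ a ^ Tree ⇒ a ^ a

Two distinct leftmost derivations for the same string.

Ambiguous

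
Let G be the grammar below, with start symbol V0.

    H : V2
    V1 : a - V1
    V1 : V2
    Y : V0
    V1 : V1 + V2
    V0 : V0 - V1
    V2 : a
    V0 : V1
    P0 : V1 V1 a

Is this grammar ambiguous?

Witness: a - a

Derivation 1: V0 ⇒ V0 - V1 ⇒ V1 - V1 ⇒ V2 - V1 ⇒ a - V1 ⇒ a - V2 ⇒ a - a
Derivation 2: V0 ⇒ V1 ⇒ a - V1 ⇒ a - V2 ⇒ a - a

Two distinct leftmost derivations for the same string.

Ambiguous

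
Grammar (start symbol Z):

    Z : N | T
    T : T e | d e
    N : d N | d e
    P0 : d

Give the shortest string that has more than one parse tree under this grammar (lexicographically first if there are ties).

length 2: d e has 2 parse trees

Two derivations of d e:
  Z ⇒ N ⇒ d e
  Z ⇒ T ⇒ d e

d e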